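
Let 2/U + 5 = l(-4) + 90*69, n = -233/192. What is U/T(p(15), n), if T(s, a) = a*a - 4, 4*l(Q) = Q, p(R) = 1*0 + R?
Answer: -6144/48167339 ≈ -0.00012756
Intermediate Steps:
p(R) = R (p(R) = 0 + R = R)
l(Q) = Q/4
n = -233/192 (n = -233*1/192 = -233/192 ≈ -1.2135)
T(s, a) = -4 + a² (T(s, a) = a² - 4 = -4 + a²)
U = 1/3102 (U = 2/(-5 + ((¼)*(-4) + 90*69)) = 2/(-5 + (-1 + 6210)) = 2/(-5 + 6209) = 2/6204 = 2*(1/6204) = 1/3102 ≈ 0.00032237)
U/T(p(15), n) = 1/(3102*(-4 + (-233/192)²)) = 1/(3102*(-4 + 54289/36864)) = 1/(3102*(-93167/36864)) = (1/3102)*(-36864/93167) = -6144/48167339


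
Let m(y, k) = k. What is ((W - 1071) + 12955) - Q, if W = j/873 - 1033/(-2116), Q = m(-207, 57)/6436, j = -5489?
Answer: 8826251412901/743063553 ≈ 11878.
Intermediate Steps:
Q = 57/6436 ≈ 0.0088564
W = -10712915/1847268 (W = -5489/873 - 1033/(-2116) = -5489*1/873 - 1033*(-1/2116) = -5489/873 + 1033/2116 = -10712915/1847268 ≈ -5.7993)
((W - 1071) + 12955) - Q = ((-10712915/1847268 - 1071) + 12955) - 1*57/6436 = (-1989136943/1847268 + 12955) - 57/6436 = 21942219997/1847268 - 57/6436 = 8826251412901/743063553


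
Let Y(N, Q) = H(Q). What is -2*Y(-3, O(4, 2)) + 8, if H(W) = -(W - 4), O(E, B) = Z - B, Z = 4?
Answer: 4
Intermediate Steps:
O(E, B) = 4 - B
H(W) = 4 - W (H(W) = -(-4 + W) = 4 - W)
Y(N, Q) = 4 - Q
-2*Y(-3, O(4, 2)) + 8 = -2*(4 - (4 - 1*2)) + 8 = -2*(4 - (4 - 2)) + 8 = -2*(4 - 1*2) + 8 = -2*(4 - 2) + 8 = -2*2 + 8 = -4 + 8 = 4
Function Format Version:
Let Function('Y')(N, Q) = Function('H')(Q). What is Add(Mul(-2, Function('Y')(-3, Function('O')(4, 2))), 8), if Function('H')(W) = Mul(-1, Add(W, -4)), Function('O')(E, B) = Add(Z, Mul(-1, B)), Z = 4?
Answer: 4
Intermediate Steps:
Function('O')(E, B) = Add(4, Mul(-1, B))
Function('H')(W) = Add(4, Mul(-1, W)) (Function('H')(W) = Mul(-1, Add(-4, W)) = Add(4, Mul(-1, W)))
Function('Y')(N, Q) = Add(4, Mul(-1, Q))
Add(Mul(-2, Function('Y')(-3, Function('O')(4, 2))), 8) = Add(Mul(-2, Add(4, Mul(-1, Add(4, Mul(-1, 2))))), 8) = Add(Mul(-2, Add(4, Mul(-1, Add(4, -2)))), 8) = Add(Mul(-2, Add(4, Mul(-1, 2))), 8) = Add(Mul(-2, Add(4, -2)), 8) = Add(Mul(-2, 2), 8) = Add(-4, 8) = 4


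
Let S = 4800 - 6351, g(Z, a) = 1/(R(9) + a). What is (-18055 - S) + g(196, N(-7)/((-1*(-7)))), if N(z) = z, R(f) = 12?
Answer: -181543/11 ≈ -16504.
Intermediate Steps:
g(Z, a) = 1/(12 + a)
S = -1551
(-18055 - S) + g(196, N(-7)/((-1*(-7)))) = (-18055 - 1*(-1551)) + 1/(12 - 7/((-1*(-7)))) = (-18055 + 1551) + 1/(12 - 7/7) = -16504 + 1/(12 - 7*⅐) = -16504 + 1/(12 - 1) = -16504 + 1/11 = -181543/11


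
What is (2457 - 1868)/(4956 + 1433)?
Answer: 589/6389 ≈ 0.092190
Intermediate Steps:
(2457 - 1868)/(4956 + 1433) = 589/6389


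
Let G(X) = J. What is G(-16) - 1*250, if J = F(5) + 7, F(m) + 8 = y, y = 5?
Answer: -246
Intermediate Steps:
F(m) = -3 (F(m) = -8 + 5 = -3)
J = 4 (J = -3 + 7 = 4)
G(X) = 4
G(-16) - 1*250 = 4 - 1*250 = 4 - 250 = -246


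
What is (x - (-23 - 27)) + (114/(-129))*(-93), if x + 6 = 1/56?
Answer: 303899/2408 ≈ 126.20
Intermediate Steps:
x = -335/56 (x = -6 + 1/56 = -335/56 ≈ -5.9821)
(x - (-23 - 27)) + (114/(-129))*(-93) = (-335/56 - (-23 - 27)) + (114/(-129))*(-93) = (-335/56 - 1*(-50)) + (114*(-1/129))*(-93) = (-335/56 + 50) - 38/43*(-93) = 2465/56 + 3534/43 = 303899/2408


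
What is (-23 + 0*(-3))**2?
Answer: 529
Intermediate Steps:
(-23 + 0*(-3))**2 = (-23 + 0)**2 = (-23)**2 = 529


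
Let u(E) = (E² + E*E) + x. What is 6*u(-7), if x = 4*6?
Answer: 732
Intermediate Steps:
x = 24
u(E) = 24 + 2*E² (u(E) = (E² + E*E) + 24 = (E² + E²) + 24 = 2*E² + 24 = 24 + 2*E²)
6*u(-7) = 6*(24 + 2*(-7)²) = 6*(24 + 2*49) = 6*(24 + 98) = 6*122 = 732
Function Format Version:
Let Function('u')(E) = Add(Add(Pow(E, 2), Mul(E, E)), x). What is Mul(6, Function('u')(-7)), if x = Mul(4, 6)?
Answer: 732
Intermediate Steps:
x = 24
Function('u')(E) = Add(24, Mul(2, Pow(E, 2))) (Function('u')(E) = Add(Add(Pow(E, 2), Mul(E, E)), 24) = Add(Add(Pow(E, 2), Pow(E, 2)), 24) = Add(Mul(2, Pow(E, 2)), 24) = Add(24, Mul(2, Pow(E, 2))))
Mul(6, Function('u')(-7)) = Mul(6, Add(24, Mul(2, Pow(-7, 2)))) = Mul(6, Add(24, Mul(2, 49))) = Mul(6, Add(24, 98)) = Mul(6, 122) = 732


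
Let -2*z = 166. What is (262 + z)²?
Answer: 32041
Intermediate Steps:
z = -83 (z = -½*166 = -83)
(262 + z)² = (262 - 83)² = 179² = 32041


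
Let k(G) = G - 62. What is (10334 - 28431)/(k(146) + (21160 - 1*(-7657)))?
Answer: -18097/28901 ≈ -0.62617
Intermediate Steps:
k(G) = -62 + G
(10334 - 28431)/(k(146) + (21160 - 1*(-7657))) = (10334 - 28431)/((-62 + 146) + (21160 - 1*(-7657))) = -18097/(84 + (21160 + 7657)) = -18097/(84 + 28817) = -18097/28901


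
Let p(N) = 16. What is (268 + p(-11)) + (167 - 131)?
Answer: 320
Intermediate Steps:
(268 + p(-11)) + (167 - 131) = (268 + 16) + (167 - 131) = 284 + 36 = 320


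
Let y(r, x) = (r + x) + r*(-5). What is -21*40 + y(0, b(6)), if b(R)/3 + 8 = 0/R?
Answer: -864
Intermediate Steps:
b(R) = -24 (b(R) = -24 + 3*(0/R) = -24 + 3*0 = -24 + 0 = -24)
y(r, x) = x - 4*r (y(r, x) = (r + x) - 5*r = x - 4*r)
-21*40 + y(0, b(6)) = -21*40 + (-24 - 4*0) = -840 + (-24 + 0) = -840 - 24 = -864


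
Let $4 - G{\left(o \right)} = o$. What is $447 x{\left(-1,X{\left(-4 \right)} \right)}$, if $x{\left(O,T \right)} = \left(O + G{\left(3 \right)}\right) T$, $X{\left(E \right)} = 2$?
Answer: $0$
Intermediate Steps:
$G{\left(o \right)} = 4 - o$
$x{\left(O,T \right)} = T \left(1 + O\right)$ ($x{\left(O,T \right)} = \left(O + \left(4 - 3\right)\right) T = \left(O + 1\right) T = \left(1 + O\right) T = T \left(1 + O\right)$)
$447 x{\left(-1,X{\left(-4 \right)} \right)} = 447 \cdot 2 \left(1 - 1\right) = 447 \cdot 2 \cdot 0 = 447 \cdot 0 = 0$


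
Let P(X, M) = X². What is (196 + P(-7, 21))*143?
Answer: 35035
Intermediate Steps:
(196 + P(-7, 21))*143 = (196 + (-7)²)*143 = (196 + 49)*143 = 245*143 = 35035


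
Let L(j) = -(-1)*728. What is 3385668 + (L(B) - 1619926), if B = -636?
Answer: 1766470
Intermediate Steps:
L(j) = 728 (L(j) = -1*(-728) = 728)
3385668 + (L(B) - 1619926) = 3385668 + (728 - 1619926) = 3385668 - 1619198 = 1766470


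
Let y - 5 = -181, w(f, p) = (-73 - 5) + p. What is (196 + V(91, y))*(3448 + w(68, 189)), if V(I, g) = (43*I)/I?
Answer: 850601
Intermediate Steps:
w(f, p) = -78 + p
y = -176 (y = 5 - 181 = -176)
V(I, g) = 43
(196 + V(91, y))*(3448 + w(68, 189)) = (196 + 43)*(3448 + (-78 + 189)) = 239*(3448 + 111) = 239*3559 = 850601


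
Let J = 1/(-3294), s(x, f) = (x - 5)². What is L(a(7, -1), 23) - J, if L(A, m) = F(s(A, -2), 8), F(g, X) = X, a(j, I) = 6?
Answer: 26353/3294 ≈ 8.0003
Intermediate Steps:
s(x, f) = (-5 + x)²
L(A, m) = 8
J = -1/3294 ≈ -0.00030358
L(a(7, -1), 23) - J = 8 - 1*(-1/3294) = 8 + 1/3294 = 26353/3294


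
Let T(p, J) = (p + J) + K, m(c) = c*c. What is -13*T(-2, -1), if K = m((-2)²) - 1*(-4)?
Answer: -221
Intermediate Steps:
m(c) = c²
K = 20 (K = ((-2)²)² - 1*(-4) = 4² + 4 = 16 + 4 = 20)
T(p, J) = 20 + J + p (T(p, J) = (p + J) + 20 = (J + p) + 20 = 20 + J + p)
-13*T(-2, -1) = -13*(20 - 1 - 2) = -13*17 = -221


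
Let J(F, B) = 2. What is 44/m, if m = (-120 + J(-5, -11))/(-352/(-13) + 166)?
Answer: -55220/767 ≈ -71.995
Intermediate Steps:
m = -767/1255 (m = (-120 + 2)/(-352/(-13) + 166) = -118/(-352*(-1/13) + 166) = -118/(352/13 + 166) = -118/2510/13 = -118*13/2510 = -767/1255 ≈ -0.61116)
44/m = 44/(-767/1255) = 44*(-1255/767) = -55220/767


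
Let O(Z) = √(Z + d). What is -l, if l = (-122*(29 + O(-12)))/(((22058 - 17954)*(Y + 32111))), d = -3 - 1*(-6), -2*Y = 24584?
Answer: 1769/40668588 + 61*I/13556196 ≈ 4.3498e-5 + 4.4998e-6*I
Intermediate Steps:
Y = -12292 (Y = -½*24584 = -12292)
d = 3 (d = -3 + 6 = 3)
O(Z) = √(3 + Z) (O(Z) = √(Z + 3) = √(3 + Z))
l = -1769/40668588 - 61*I/13556196 (l = (-122*(29 + √(3 - 12)))/(((22058 - 17954)*(-12292 + 32111))) = (-122*(29 + √(-9)))/((4104*19819)) = -122*(29 + 3*I)/81337176 = (-3538 - 366*I)*(1/81337176) = -1769/40668588 - 61*I/13556196 ≈ -4.3498e-5 - 4.4998e-6*I)
-l = -(-1769/40668588 - 61*I/13556196) = 1769/40668588 + 61*I/13556196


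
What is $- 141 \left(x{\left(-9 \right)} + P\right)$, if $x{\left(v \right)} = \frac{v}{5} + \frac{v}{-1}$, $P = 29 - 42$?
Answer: $\frac{4089}{5} \approx 817.8$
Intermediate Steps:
$P = -13$
$x{\left(v \right)} = - \frac{4 v}{5}$ ($x{\left(v \right)} = v \frac{1}{5} + v \left(-1\right) = \frac{v}{5} - v = - \frac{4 v}{5}$)
$- 141 \left(x{\left(-9 \right)} + P\right) = - 141 \left(\left(- \frac{4}{5}\right) \left(-9\right) - 13\right) = - 141 \left(\frac{36}{5} - 13\right) = \left(-141\right) \left(- \frac{29}{5}\right) = \frac{4089}{5}$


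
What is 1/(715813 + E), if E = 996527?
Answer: 1/1712340 ≈ 5.8400e-7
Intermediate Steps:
1/(715813 + E) = 1/(715813 + 996527) = 1/1712340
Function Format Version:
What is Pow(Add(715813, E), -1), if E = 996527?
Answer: Rational(1, 1712340) ≈ 5.8400e-7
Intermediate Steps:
Pow(Add(715813, E), -1) = Pow(Add(715813, 996527), -1) = Pow(1712340, -1) = Rational(1, 1712340)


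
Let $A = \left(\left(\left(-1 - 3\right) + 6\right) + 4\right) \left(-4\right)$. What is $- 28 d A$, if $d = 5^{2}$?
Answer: $16800$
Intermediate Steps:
$d = 25$
$A = -24$ ($A = \left(\left(-4 + 6\right) + 4\right) \left(-4\right) = \left(2 + 4\right) \left(-4\right) = 6 \left(-4\right) = -24$)
$- 28 d A = \left(-28\right) 25 \left(-24\right) = \left(-700\right) \left(-24\right) = 16800$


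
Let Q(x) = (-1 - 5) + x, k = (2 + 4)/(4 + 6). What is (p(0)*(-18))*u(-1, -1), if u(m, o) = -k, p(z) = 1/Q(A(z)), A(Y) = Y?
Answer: -9/5 ≈ -1.8000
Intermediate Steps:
k = 3/5 (k = 6/10 = 6*(1/10) = 3/5 ≈ 0.60000)
Q(x) = -6 + x
p(z) = 1/(-6 + z)
u(m, o) = -3/5 (u(m, o) = -1*3/5 = -3/5)
(p(0)*(-18))*u(-1, -1) = (-18/(-6 + 0))*(-3/5) = (-18/(-6))*(-3/5) = -1/6*(-18)*(-3/5) = 3*(-3/5) = -9/5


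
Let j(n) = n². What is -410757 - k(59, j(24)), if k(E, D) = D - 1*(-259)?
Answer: -411592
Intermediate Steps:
k(E, D) = 259 + D (k(E, D) = D + 259 = 259 + D)
-410757 - k(59, j(24)) = -410757 - (259 + 24²) = -410757 - (259 + 576) = -410757 - 1*835 = -410757 - 835 = -411592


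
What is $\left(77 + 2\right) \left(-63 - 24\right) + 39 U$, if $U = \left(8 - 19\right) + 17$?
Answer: $-6639$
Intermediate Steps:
$U = 6$ ($U = -11 + 17 = 6$)
$\left(77 + 2\right) \left(-63 - 24\right) + 39 U = \left(77 + 2\right) \left(-63 - 24\right) + 39 \cdot 6 = 79 \left(-87\right) + 234 = -6873 + 234 = -6639$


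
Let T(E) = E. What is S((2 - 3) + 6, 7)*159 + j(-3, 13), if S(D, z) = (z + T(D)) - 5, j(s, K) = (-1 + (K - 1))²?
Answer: 1234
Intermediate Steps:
j(s, K) = (-2 + K)² (j(s, K) = (-1 + (-1 + K))² = (-2 + K)²)
S(D, z) = -5 + D + z (S(D, z) = (z + D) - 5 = (D + z) - 5 = -5 + D + z)
S((2 - 3) + 6, 7)*159 + j(-3, 13) = (-5 + ((2 - 3) + 6) + 7)*159 + (-2 + 13)² = (-5 + (-1 + 6) + 7)*159 + 11² = (-5 + 5 + 7)*159 + 121 = 7*159 + 121 = 1113 + 121 = 1234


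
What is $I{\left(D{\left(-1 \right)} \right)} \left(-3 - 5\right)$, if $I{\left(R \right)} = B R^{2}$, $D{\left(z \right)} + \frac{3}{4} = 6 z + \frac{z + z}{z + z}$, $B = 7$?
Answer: $- \frac{3703}{2} \approx -1851.5$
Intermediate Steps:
$D{\left(z \right)} = \frac{1}{4} + 6 z$ ($D{\left(z \right)} = - \frac{3}{4} + \left(6 z + \frac{z + z}{z + z}\right) = - \frac{3}{4} + \left(6 z + \frac{2 z}{2 z}\right) = - \frac{3}{4} + \left(6 z + 2 z \frac{1}{2 z}\right) = - \frac{3}{4} + \left(6 z + 1\right) = - \frac{3}{4} + \left(1 + 6 z\right) = \frac{1}{4} + 6 z$)
$I{\left(R \right)} = 7 R^{2}$
$I{\left(D{\left(-1 \right)} \right)} \left(-3 - 5\right) = 7 \left(\frac{1}{4} + 6 \left(-1\right)\right)^{2} \left(-3 - 5\right) = 7 \left(\frac{1}{4} - 6\right)^{2} \left(-8\right) = 7 \left(- \frac{23}{4}\right)^{2} \left(-8\right) = 7 \cdot \frac{529}{16} \left(-8\right) = \frac{3703}{16} \left(-8\right) = - \frac{3703}{2}$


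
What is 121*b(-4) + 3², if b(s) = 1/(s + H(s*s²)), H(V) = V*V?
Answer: 3359/372 ≈ 9.0296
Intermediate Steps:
H(V) = V²
b(s) = 1/(s + s⁶) (b(s) = 1/(s + (s*s²)²) = 1/(s + (s³)²) = 1/(s + s⁶))
121*b(-4) + 3² = 121/(-4 + (-4)⁶) + 3² = 121/(-4 + 4096) + 9 = 121/4092 + 9 = 121*(1/4092) + 9 = 11/372 + 9 = 3359/372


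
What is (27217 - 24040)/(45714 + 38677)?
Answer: 3177/84391 ≈ 0.037646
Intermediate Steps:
(27217 - 24040)/(45714 + 38677) = 3177/84391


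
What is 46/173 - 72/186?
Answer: -650/5363 ≈ -0.12120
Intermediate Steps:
46/173 - 72/186 = 46*(1/173) - 72*1/186 = 46/173 - 12/31 = -650/5363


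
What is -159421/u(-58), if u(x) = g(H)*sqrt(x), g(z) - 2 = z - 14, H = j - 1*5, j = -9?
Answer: -159421*I*sqrt(58)/1508 ≈ -805.12*I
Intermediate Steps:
H = -14 (H = -9 - 1*5 = -9 - 5 = -14)
g(z) = -12 + z (g(z) = 2 + (z - 14) = 2 + (-14 + z) = -12 + z)
u(x) = -26*sqrt(x) (u(x) = (-12 - 14)*sqrt(x) = -26*sqrt(x))
-159421/u(-58) = -159421*I*sqrt(58)/1508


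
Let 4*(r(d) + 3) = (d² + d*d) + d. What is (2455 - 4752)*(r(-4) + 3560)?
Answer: -8186508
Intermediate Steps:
r(d) = -3 + d²/2 + d/4 (r(d) = -3 + ((d² + d*d) + d)/4 = -3 + ((d² + d²) + d)/4 = -3 + (2*d² + d)/4 = -3 + (d + 2*d²)/4 = -3 + (d²/2 + d/4) = -3 + d²/2 + d/4)
(2455 - 4752)*(r(-4) + 3560) = (2455 - 4752)*((-3 + (½)*(-4)² + (¼)*(-4)) + 3560) = -2297*((-3 + (½)*16 - 1) + 3560) = -2297*((-3 + 8 - 1) + 3560) = -2297*(4 + 3560) = -2297*3564 = -8186508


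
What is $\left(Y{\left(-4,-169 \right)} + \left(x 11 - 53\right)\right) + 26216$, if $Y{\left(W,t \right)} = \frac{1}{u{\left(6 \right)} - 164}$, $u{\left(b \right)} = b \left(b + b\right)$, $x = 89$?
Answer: $\frac{2497063}{92} \approx 27142.0$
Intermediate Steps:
$u{\left(b \right)} = 2 b^{2}$ ($u{\left(b \right)} = b 2 b = 2 b^{2}$)
$Y{\left(W,t \right)} = - \frac{1}{92}$ ($Y{\left(W,t \right)} = \frac{1}{2 \cdot 6^{2} - 164} = \frac{1}{2 \cdot 36 - 164} = \frac{1}{72 - 164} = \frac{1}{-92} = - \frac{1}{92}$)
$\left(Y{\left(-4,-169 \right)} + \left(x 11 - 53\right)\right) + 26216 = \left(- \frac{1}{92} + \left(89 \cdot 11 - 53\right)\right) + 26216 = \left(- \frac{1}{92} + \left(979 - 53\right)\right) + 26216 = \left(- \frac{1}{92} + 926\right) + 26216 = \frac{85191}{92} + 26216 = \frac{2497063}{92}$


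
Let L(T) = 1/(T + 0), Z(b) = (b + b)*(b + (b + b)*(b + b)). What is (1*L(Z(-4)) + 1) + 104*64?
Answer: 3195359/480 ≈ 6657.0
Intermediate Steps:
Z(b) = 2*b*(b + 4*b**2) (Z(b) = (2*b)*(b + (2*b)*(2*b)) = (2*b)*(b + 4*b**2) = 2*b*(b + 4*b**2))
L(T) = 1/T
(1*L(Z(-4)) + 1) + 104*64 = (1/((-4)**2*(2 + 8*(-4))) + 1) + 104*64 = (1/(16*(2 - 32)) + 1) + 6656 = (1/(16*(-30)) + 1) + 6656 = (1/(-480) + 1) + 6656 = (1*(-1/480) + 1) + 6656 = (-1/480 + 1) + 6656 = 479/480 + 6656 = 3195359/480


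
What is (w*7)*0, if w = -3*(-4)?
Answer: 0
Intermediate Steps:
w = 12
(w*7)*0 = (12*7)*0 = 84*0 = 0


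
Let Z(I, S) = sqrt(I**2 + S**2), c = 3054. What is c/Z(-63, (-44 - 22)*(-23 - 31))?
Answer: 1018*sqrt(156865)/470595 ≈ 0.85677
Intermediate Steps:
c/Z(-63, (-44 - 22)*(-23 - 31)) = 3054/(sqrt((-63)**2 + ((-44 - 22)*(-23 - 31))**2)) = 3054/(sqrt(3969 + (-66*(-54))**2)) = 3054/(sqrt(3969 + 3564**2)) = 3054/(sqrt(3969 + 12702096)) = 3054/(sqrt(12706065)) = 3054/((9*sqrt(156865))) = 3054*(sqrt(156865)/1411785) = 1018*sqrt(156865)/470595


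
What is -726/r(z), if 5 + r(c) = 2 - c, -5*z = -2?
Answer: 3630/17 ≈ 213.53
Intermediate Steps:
z = ⅖ (z = -⅕*(-2) = ⅖ ≈ 0.40000)
r(c) = -3 - c (r(c) = -5 + (2 - c) = -3 - c)
-726/r(z) = -726/(-3 - 1*⅖) = -726/(-3 - ⅖) = -726/(-17/5) = -726*(-5/17) = 3630/17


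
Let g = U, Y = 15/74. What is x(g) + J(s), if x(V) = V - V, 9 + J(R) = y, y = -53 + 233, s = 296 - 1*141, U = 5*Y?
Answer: 171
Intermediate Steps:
Y = 15/74 (Y = 15*(1/74) = 15/74 ≈ 0.20270)
U = 75/74 (U = 5*(15/74) = 75/74 ≈ 1.0135)
s = 155 (s = 296 - 141 = 155)
g = 75/74 ≈ 1.0135
y = 180
J(R) = 171 (J(R) = -9 + 180 = 171)
x(V) = 0
x(g) + J(s) = 0 + 171 = 171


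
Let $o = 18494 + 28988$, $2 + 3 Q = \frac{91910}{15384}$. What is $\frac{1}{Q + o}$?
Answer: $\frac{23076}{1095725203} \approx 2.106 \cdot 10^{-5}$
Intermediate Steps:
$Q = \frac{30571}{23076}$ ($Q = - \frac{2}{3} + \frac{91910 \cdot \frac{1}{15384}}{3} = - \frac{2}{3} + \frac{1}{3} \cdot \frac{45955}{7692} = - \frac{2}{3} + \frac{45955}{23076} = \frac{30571}{23076} \approx 1.3248$)
$o = 47482$
$\frac{1}{Q + o} = \frac{1}{\frac{30571}{23076} + 47482} = \frac{1}{\frac{1095725203}{23076}} = \frac{23076}{1095725203}$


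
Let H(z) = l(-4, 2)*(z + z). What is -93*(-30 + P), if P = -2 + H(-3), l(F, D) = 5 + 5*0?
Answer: 5766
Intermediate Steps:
l(F, D) = 5 (l(F, D) = 5 + 0 = 5)
H(z) = 10*z (H(z) = 5*(z + z) = 5*(2*z) = 10*z)
P = -32 (P = -2 + 10*(-3) = -2 - 30 = -32)
-93*(-30 + P) = -93*(-30 - 32) = -93*(-62) = 5766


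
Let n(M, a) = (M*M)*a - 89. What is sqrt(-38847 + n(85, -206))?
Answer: I*sqrt(1527286) ≈ 1235.8*I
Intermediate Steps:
n(M, a) = -89 + a*M**2 (n(M, a) = M**2*a - 89 = a*M**2 - 89 = -89 + a*M**2)
sqrt(-38847 + n(85, -206)) = sqrt(-38847 + (-89 - 206*85**2)) = sqrt(-38847 + (-89 - 206*7225)) = sqrt(-38847 + (-89 - 1488350)) = sqrt(-38847 - 1488439) = sqrt(-1527286) = I*sqrt(1527286)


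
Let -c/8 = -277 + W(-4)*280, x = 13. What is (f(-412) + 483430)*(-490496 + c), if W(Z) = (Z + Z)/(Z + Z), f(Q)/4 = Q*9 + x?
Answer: -229882198000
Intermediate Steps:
f(Q) = 52 + 36*Q (f(Q) = 4*(Q*9 + 13) = 4*(9*Q + 13) = 4*(13 + 9*Q) = 52 + 36*Q)
W(Z) = 1 (W(Z) = (2*Z)/((2*Z)) = (2*Z)*(1/(2*Z)) = 1)
c = -24 (c = -8*(-277 + 1*280) = -8*(-277 + 280) = -8*3 = -24)
(f(-412) + 483430)*(-490496 + c) = ((52 + 36*(-412)) + 483430)*(-490496 - 24) = ((52 - 14832) + 483430)*(-490520) = (-14780 + 483430)*(-490520) = 468650*(-490520) = -229882198000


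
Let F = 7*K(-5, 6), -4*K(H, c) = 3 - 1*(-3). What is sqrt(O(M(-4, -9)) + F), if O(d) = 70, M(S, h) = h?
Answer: sqrt(238)/2 ≈ 7.7136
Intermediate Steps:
K(H, c) = -3/2 (K(H, c) = -(3 - 1*(-3))/4 = -(3 + 3)/4 = -1/4*6 = -3/2)
F = -21/2 (F = 7*(-3/2) = -21/2 ≈ -10.500)
sqrt(O(M(-4, -9)) + F) = sqrt(70 - 21/2) = sqrt(119/2) = sqrt(238)/2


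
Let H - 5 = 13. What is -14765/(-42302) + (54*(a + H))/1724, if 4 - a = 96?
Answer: -35895983/18232162 ≈ -1.9688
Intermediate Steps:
H = 18 (H = 5 + 13 = 18)
a = -92 (a = 4 - 1*96 = 4 - 96 = -92)
-14765/(-42302) + (54*(a + H))/1724 = -14765/(-42302) + (54*(-92 + 18))/1724 = -14765*(-1/42302) + (54*(-74))*(1/1724) = 14765/42302 - 3996*1/1724 = 14765/42302 - 999/431 = -35895983/18232162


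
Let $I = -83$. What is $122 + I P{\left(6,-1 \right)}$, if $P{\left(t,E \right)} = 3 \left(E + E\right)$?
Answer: $620$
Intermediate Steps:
$P{\left(t,E \right)} = 6 E$ ($P{\left(t,E \right)} = 3 \cdot 2 E = 6 E$)
$122 + I P{\left(6,-1 \right)} = 122 - 83 \cdot 6 \left(-1\right) = 122 - -498 = 122 + 498 = 620$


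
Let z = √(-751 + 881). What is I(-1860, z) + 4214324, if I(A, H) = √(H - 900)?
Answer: 4214324 + √(-900 + √130) ≈ 4.2143e+6 + 29.809*I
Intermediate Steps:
z = √130 ≈ 11.402
I(A, H) = √(-900 + H)
I(-1860, z) + 4214324 = √(-900 + √130) + 4214324 = 4214324 + √(-900 + √130)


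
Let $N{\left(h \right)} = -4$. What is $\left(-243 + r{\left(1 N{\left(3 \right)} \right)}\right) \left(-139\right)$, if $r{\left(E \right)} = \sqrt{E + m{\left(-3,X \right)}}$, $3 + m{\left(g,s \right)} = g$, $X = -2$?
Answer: $33777 - 139 i \sqrt{10} \approx 33777.0 - 439.56 i$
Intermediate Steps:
$m{\left(g,s \right)} = -3 + g$
$r{\left(E \right)} = \sqrt{-6 + E}$ ($r{\left(E \right)} = \sqrt{E - 6} = \sqrt{-6 + E}$)
$\left(-243 + r{\left(1 N{\left(3 \right)} \right)}\right) \left(-139\right) = \left(-243 + \sqrt{-6 + 1 \left(-4\right)}\right) \left(-139\right) = \left(-243 + \sqrt{-6 - 4}\right) \left(-139\right) = \left(-243 + \sqrt{-10}\right) \left(-139\right) = \left(-243 + i \sqrt{10}\right) \left(-139\right) = 33777 - 139 i \sqrt{10}$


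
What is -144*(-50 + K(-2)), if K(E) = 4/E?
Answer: 7488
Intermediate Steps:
-144*(-50 + K(-2)) = -144*(-50 + 4/(-2)) = -144*(-50 + 4*(-1/2)) = -144*(-50 - 2) = -144*(-52) = 7488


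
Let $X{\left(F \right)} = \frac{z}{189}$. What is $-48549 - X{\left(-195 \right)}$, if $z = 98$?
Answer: $- \frac{1310837}{27} \approx -48550.0$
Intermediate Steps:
$X{\left(F \right)} = \frac{14}{27}$ ($X{\left(F \right)} = \frac{98}{189} = 98 \cdot \frac{1}{189} = \frac{14}{27}$)
$-48549 - X{\left(-195 \right)} = -48549 - \frac{14}{27} = - \frac{1310837}{27}$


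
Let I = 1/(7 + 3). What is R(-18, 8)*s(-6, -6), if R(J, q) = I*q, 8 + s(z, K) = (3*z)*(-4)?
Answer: 256/5 ≈ 51.200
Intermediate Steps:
I = ⅒ (I = 1/10 = ⅒ ≈ 0.10000)
s(z, K) = -8 - 12*z (s(z, K) = -8 + (3*z)*(-4) = -8 - 12*z)
R(J, q) = q/10
R(-18, 8)*s(-6, -6) = ((⅒)*8)*(-8 - 12*(-6)) = 4*(-8 + 72)/5 = (⅘)*64 = 256/5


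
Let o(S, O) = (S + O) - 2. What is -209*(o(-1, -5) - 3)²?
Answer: -25289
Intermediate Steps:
o(S, O) = -2 + O + S (o(S, O) = (O + S) - 2 = -2 + O + S)
-209*(o(-1, -5) - 3)² = -209*((-2 - 5 - 1) - 3)² = -209*(-8 - 3)² = -209*(-11)² = -209*121 = -25289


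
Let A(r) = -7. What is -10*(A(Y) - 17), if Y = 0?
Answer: 240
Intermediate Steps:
-10*(A(Y) - 17) = -10*(-7 - 17) = -10*(-24) = 240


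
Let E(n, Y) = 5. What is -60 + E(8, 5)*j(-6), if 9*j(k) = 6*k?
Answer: -80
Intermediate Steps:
j(k) = 2*k/3 (j(k) = (6*k)/9 = 2*k/3)
-60 + E(8, 5)*j(-6) = -60 + 5*((⅔)*(-6)) = -60 + 5*(-4) = -60 - 20 = -80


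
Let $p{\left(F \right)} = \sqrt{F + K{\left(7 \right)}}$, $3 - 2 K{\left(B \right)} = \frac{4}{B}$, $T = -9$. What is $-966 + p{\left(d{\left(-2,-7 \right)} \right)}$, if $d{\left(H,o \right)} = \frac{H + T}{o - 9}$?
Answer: $-966 + \frac{\sqrt{1491}}{28} \approx -964.62$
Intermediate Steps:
$K{\left(B \right)} = \frac{3}{2} - \frac{2}{B}$ ($K{\left(B \right)} = \frac{3}{2} - \frac{4 \frac{1}{B}}{2} = \frac{3}{2} - \frac{2}{B}$)
$d{\left(H,o \right)} = \frac{-9 + H}{-9 + o}$ ($d{\left(H,o \right)} = \frac{H - 9}{o - 9} = \frac{-9 + H}{-9 + o}$)
$p{\left(F \right)} = \sqrt{\frac{17}{14} + F}$ ($p{\left(F \right)} = \sqrt{F + \left(\frac{3}{2} - \frac{2}{7}\right)} = \sqrt{F + \frac{17}{14}} = \sqrt{\frac{17}{14} + F}$)
$-966 + p{\left(d{\left(-2,-7 \right)} \right)} = -966 + \frac{\sqrt{238 + 196 \frac{-9 - 2}{-9 - 7}}}{14} = -966 + \frac{\sqrt{238 + 196 \frac{1}{-16} \left(-11\right)}}{14} = -966 + \frac{\sqrt{238 + 196 \left(\left(- \frac{1}{16}\right) \left(-11\right)\right)}}{14} = -966 + \frac{\sqrt{238 + 196 \cdot \frac{11}{16}}}{14} = -966 + \frac{\sqrt{238 + \frac{539}{4}}}{14} = -966 + \frac{\sqrt{\frac{1491}{4}}}{14} = -966 + \frac{\frac{1}{2} \sqrt{1491}}{14} = -966 + \frac{\sqrt{1491}}{28}$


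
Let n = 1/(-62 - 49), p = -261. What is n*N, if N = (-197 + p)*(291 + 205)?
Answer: 227168/111 ≈ 2046.6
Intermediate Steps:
n = -1/111 (n = 1/(-111) = -1/111 ≈ -0.0090090)
N = -227168 (N = (-197 - 261)*(291 + 205) = -458*496 = -227168)
n*N = -1/111*(-227168) = 227168/111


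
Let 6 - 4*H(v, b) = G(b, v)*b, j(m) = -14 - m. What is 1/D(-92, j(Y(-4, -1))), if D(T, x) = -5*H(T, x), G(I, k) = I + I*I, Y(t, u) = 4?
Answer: -2/13785 ≈ -0.00014509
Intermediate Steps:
G(I, k) = I + I²
H(v, b) = 3/2 - b²*(1 + b)/4 (H(v, b) = 3/2 - b*(1 + b)*b/4 = 3/2 - b²*(1 + b)/4)
D(T, x) = -15/2 + 5*x²/4 + 5*x³/4 (D(T, x) = -5*(3/2 - x²/4 - x³/4) = -15/2 + 5*x²/4 + 5*x³/4)
1/D(-92, j(Y(-4, -1))) = 1/(-15/2 + 5*(-14 - 1*4)²*(1 + (-14 - 1*4))/4) = 1/(-15/2 + 5*(-14 - 4)²*(1 + (-14 - 4))/4) = 1/(-15/2 + (5/4)*(-18)²*(1 - 18)) = 1/(-15/2 + (5/4)*324*(-17)) = 1/(-15/2 - 6885) = 1/(-13785/2) = -2/13785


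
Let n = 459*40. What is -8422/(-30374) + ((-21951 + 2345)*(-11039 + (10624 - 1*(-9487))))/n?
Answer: -12505407589/1290895 ≈ -9687.4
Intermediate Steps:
n = 18360
-8422/(-30374) + ((-21951 + 2345)*(-11039 + (10624 - 1*(-9487))))/n = -8422/(-30374) + ((-21951 + 2345)*(-11039 + (10624 - 1*(-9487))))/18360 = -8422*(-1/30374) - 19606*(-11039 + (10624 + 9487))*(1/18360) = 4211/15187 - 19606*(-11039 + 20111)*(1/18360) = 4211/15187 - 19606*9072*(1/18360) = 4211/15187 - 177865632*1/18360 = 4211/15187 - 823452/85 = -12505407589/1290895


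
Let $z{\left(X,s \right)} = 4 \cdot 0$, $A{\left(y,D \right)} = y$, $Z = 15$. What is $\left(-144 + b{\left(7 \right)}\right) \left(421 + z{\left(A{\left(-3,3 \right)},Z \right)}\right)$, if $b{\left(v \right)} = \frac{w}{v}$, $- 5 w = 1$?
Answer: $- \frac{2122261}{35} \approx -60636.0$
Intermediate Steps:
$w = - \frac{1}{5}$ ($w = \left(- \frac{1}{5}\right) 1 = - \frac{1}{5} \approx -0.2$)
$z{\left(X,s \right)} = 0$
$b{\left(v \right)} = - \frac{1}{5 v}$
$\left(-144 + b{\left(7 \right)}\right) \left(421 + z{\left(A{\left(-3,3 \right)},Z \right)}\right) = \left(-144 - \frac{1}{5 \cdot 7}\right) \left(421 + 0\right) = \left(-144 - \frac{1}{35}\right) 421 = \left(- \frac{5041}{35}\right) 421 = - \frac{2122261}{35}$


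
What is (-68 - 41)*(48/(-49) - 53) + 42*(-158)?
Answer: -36859/49 ≈ -752.22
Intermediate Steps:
(-68 - 41)*(48/(-49) - 53) + 42*(-158) = -109*(48*(-1/49) - 53) - 6636 = -109*(-48/49 - 53) - 6636 = -109*(-2645/49) - 6636 = 288305/49 - 6636 = -36859/49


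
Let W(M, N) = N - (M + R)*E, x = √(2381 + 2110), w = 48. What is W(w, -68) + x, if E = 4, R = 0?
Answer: -260 + 3*√499 ≈ -192.99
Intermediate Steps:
x = 3*√499 (x = √4491 = 3*√499 ≈ 67.015)
W(M, N) = N - 4*M (W(M, N) = N - (M + 0)*4 = N - M*4 = N - 4*M)
W(w, -68) + x = (-68 - 4*48) + 3*√499 = (-68 - 192) + 3*√499 = -260 + 3*√499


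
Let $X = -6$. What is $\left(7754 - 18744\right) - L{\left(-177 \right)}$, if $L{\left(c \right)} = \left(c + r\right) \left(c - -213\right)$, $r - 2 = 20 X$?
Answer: $-370$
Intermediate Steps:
$r = -118$ ($r = 2 + 20 \left(-6\right) = 2 - 120 = -118$)
$L{\left(c \right)} = \left(-118 + c\right) \left(213 + c\right)$ ($L{\left(c \right)} = \left(c - 118\right) \left(c - -213\right) = \left(-118 + c\right) \left(c + 213\right) = \left(-118 + c\right) \left(213 + c\right)$)
$\left(7754 - 18744\right) - L{\left(-177 \right)} = \left(7754 - 18744\right) - \left(-25134 + \left(-177\right)^{2} + 95 \left(-177\right)\right) = \left(7754 - 18744\right) - \left(-25134 + 31329 - 16815\right) = -10990 - -10620 = -10990 + 10620 = -370$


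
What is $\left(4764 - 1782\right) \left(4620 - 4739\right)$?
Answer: $-354858$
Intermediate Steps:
$\left(4764 - 1782\right) \left(4620 - 4739\right) = 2982 \left(-119\right) = -354858$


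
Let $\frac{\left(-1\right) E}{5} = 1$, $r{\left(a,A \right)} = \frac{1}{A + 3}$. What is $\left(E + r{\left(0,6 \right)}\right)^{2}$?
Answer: $\frac{1936}{81} \approx 23.901$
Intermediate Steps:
$r{\left(a,A \right)} = \frac{1}{3 + A}$
$E = -5$ ($E = \left(-5\right) 1 = -5$)
$\left(E + r{\left(0,6 \right)}\right)^{2} = \left(-5 + \frac{1}{3 + 6}\right)^{2} = \left(-5 + \frac{1}{9}\right)^{2} = \left(- \frac{44}{9}\right)^{2} = \frac{1936}{81}$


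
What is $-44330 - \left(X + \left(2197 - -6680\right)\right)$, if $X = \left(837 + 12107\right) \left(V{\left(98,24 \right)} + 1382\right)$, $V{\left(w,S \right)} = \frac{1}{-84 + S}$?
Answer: $- \frac{269123989}{15} \approx -1.7942 \cdot 10^{7}$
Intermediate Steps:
$X = \frac{268325884}{15}$ ($X = \left(837 + 12107\right) \left(\frac{1}{-84 + 24} + 1382\right) = 12944 \left(\frac{1}{-60} + 1382\right) = 12944 \left(- \frac{1}{60} + 1382\right) = 12944 \cdot \frac{82919}{60} = \frac{268325884}{15} \approx 1.7888 \cdot 10^{7}$)
$-44330 - \left(X + \left(2197 - -6680\right)\right) = -44330 - \left(\frac{268325884}{15} + \left(2197 - -6680\right)\right) = -44330 - \left(\frac{268325884}{15} + \left(2197 + 6680\right)\right) = -44330 - \left(\frac{268325884}{15} + 8877\right) = -44330 - \frac{268459039}{15} = - \frac{269123989}{15}$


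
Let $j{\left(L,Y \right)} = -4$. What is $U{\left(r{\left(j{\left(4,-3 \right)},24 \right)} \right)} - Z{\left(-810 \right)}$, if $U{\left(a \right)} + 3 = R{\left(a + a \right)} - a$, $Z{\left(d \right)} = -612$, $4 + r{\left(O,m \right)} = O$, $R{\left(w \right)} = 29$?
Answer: $646$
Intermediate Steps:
$r{\left(O,m \right)} = -4 + O$
$U{\left(a \right)} = 26 - a$ ($U{\left(a \right)} = -3 - \left(-29 + a\right) = 26 - a$)
$U{\left(r{\left(j{\left(4,-3 \right)},24 \right)} \right)} - Z{\left(-810 \right)} = \left(26 - \left(-4 - 4\right)\right) - -612 = \left(26 - -8\right) + 612 = \left(26 + 8\right) + 612 = 34 + 612 = 646$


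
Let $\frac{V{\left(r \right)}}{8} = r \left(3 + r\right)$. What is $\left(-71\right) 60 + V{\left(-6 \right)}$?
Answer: $-4116$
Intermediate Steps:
$V{\left(r \right)} = 8 r \left(3 + r\right)$
$\left(-71\right) 60 + V{\left(-6 \right)} = \left(-71\right) 60 + 8 \left(-6\right) \left(3 - 6\right) = -4260 + 8 \left(-6\right) \left(-3\right) = -4260 + 144 = -4116$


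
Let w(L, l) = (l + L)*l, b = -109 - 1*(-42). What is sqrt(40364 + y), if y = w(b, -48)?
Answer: 2*sqrt(11471) ≈ 214.21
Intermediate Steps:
b = -67 (b = -109 + 42 = -67)
w(L, l) = l*(L + l) (w(L, l) = (L + l)*l = l*(L + l))
y = 5520 (y = -48*(-67 - 48) = -48*(-115) = 5520)
sqrt(40364 + y) = sqrt(40364 + 5520) = sqrt(45884) = 2*sqrt(11471)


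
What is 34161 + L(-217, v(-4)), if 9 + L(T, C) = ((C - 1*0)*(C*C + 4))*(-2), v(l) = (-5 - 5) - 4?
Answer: 39752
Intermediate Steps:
v(l) = -14 (v(l) = -10 - 4 = -14)
L(T, C) = -9 - 2*C*(4 + C²) (L(T, C) = -9 + ((C - 1*0)*(C*C + 4))*(-2) = -9 + ((C + 0)*(C² + 4))*(-2) = -9 + (C*(4 + C²))*(-2) = -9 - 2*C*(4 + C²))
34161 + L(-217, v(-4)) = 34161 + (-9 - 8*(-14) - 2*(-14)³) = 34161 + (-9 + 112 - 2*(-2744)) = 34161 + (-9 + 112 + 5488) = 34161 + 5591 = 39752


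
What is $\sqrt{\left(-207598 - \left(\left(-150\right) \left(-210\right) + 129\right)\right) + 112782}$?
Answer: $11 i \sqrt{1045} \approx 355.59 i$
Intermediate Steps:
$\sqrt{\left(-207598 - \left(\left(-150\right) \left(-210\right) + 129\right)\right) + 112782} = \sqrt{\left(-207598 - \left(31500 + 129\right)\right) + 112782} = \sqrt{\left(-207598 - 31629\right) + 112782} = \sqrt{-239227 + 112782} = \sqrt{-126445} = 11 i \sqrt{1045}$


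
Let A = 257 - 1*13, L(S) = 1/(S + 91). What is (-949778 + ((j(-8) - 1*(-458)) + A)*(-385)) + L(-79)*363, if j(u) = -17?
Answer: -4853891/4 ≈ -1.2135e+6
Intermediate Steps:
L(S) = 1/(91 + S)
A = 244 (A = 257 - 13 = 244)
(-949778 + ((j(-8) - 1*(-458)) + A)*(-385)) + L(-79)*363 = (-949778 + ((-17 - 1*(-458)) + 244)*(-385)) + 363/(91 - 79) = (-949778 + ((-17 + 458) + 244)*(-385)) + 363/12 = (-949778 + (441 + 244)*(-385)) + (1/12)*363 = (-949778 + 685*(-385)) + 121/4 = (-949778 - 263725) + 121/4 = -1213503 + 121/4 = -4853891/4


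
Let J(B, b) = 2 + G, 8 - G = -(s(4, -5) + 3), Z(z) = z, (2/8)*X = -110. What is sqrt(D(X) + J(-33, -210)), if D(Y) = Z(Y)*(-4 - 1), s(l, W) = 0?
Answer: sqrt(2213) ≈ 47.043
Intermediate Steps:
X = -440 (X = 4*(-110) = -440)
G = 11 (G = 8 - (-1)*(0 + 3) = 8 - (-1)*3 = 8 - 1*(-3) = 8 + 3 = 11)
J(B, b) = 13 (J(B, b) = 2 + 11 = 13)
D(Y) = -5*Y (D(Y) = Y*(-4 - 1) = Y*(-5) = -5*Y)
sqrt(D(X) + J(-33, -210)) = sqrt(-5*(-440) + 13) = sqrt(2200 + 13) = sqrt(2213)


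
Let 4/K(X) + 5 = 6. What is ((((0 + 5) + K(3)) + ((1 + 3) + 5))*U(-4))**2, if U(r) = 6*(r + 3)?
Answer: 11664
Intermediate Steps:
K(X) = 4 (K(X) = 4/(-5 + 6) = 4/1 = 4*1 = 4)
U(r) = 18 + 6*r (U(r) = 6*(3 + r) = 18 + 6*r)
((((0 + 5) + K(3)) + ((1 + 3) + 5))*U(-4))**2 = ((((0 + 5) + 4) + ((1 + 3) + 5))*(18 + 6*(-4)))**2 = (((5 + 4) + (4 + 5))*(18 - 24))**2 = ((9 + 9)*(-6))**2 = (18*(-6))**2 = (-108)**2 = 11664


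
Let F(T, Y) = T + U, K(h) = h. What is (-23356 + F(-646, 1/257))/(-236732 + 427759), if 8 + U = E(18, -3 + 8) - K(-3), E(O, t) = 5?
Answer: -24002/191027 ≈ -0.12565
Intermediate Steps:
U = 0 (U = -8 + (5 - 1*(-3)) = -8 + (5 + 3) = -8 + 8 = 0)
F(T, Y) = T (F(T, Y) = T + 0 = T)
(-23356 + F(-646, 1/257))/(-236732 + 427759) = (-23356 - 646)/(-236732 + 427759) = -24002/191027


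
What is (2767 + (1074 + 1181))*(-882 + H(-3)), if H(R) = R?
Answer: -4444470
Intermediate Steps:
(2767 + (1074 + 1181))*(-882 + H(-3)) = (2767 + (1074 + 1181))*(-882 - 3) = (2767 + 2255)*(-885) = 5022*(-885) = -4444470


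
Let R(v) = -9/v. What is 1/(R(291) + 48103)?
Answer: 97/4665988 ≈ 2.0789e-5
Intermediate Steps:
1/(R(291) + 48103) = 1/(-9/291 + 48103) = 1/(-9*1/291 + 48103) = 1/(-3/97 + 48103) = 1/(4665988/97) = 97/4665988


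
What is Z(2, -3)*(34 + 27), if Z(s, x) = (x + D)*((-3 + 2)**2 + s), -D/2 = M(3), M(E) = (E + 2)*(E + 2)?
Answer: -9699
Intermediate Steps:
M(E) = (2 + E)**2 (M(E) = (2 + E)*(2 + E) = (2 + E)**2)
D = -50 (D = -2*(2 + 3)**2 = -2*5**2 = -2*25 = -50)
Z(s, x) = (1 + s)*(-50 + x) (Z(s, x) = (x - 50)*((-3 + 2)**2 + s) = (-50 + x)*((-1)**2 + s) = (-50 + x)*(1 + s) = (1 + s)*(-50 + x))
Z(2, -3)*(34 + 27) = (-50 - 3 - 50*2 + 2*(-3))*(34 + 27) = (-50 - 3 - 100 - 6)*61 = -159*61 = -9699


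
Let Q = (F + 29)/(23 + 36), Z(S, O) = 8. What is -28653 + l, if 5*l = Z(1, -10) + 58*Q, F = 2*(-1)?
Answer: -8450597/295 ≈ -28646.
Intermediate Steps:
F = -2
Q = 27/59 (Q = (-2 + 29)/(23 + 36) = 27/59 ≈ 0.45763)
l = 2038/295 (l = (8 + 58*(27/59))/5 = (8 + 1566/59)/5 = (⅕)*(2038/59) = 2038/295 ≈ 6.9085)
-28653 + l = -28653 + 2038/295 = -8450597/295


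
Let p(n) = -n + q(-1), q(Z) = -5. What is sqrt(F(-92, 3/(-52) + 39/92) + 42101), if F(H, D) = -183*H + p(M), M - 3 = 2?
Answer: 11*sqrt(487) ≈ 242.75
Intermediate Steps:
M = 5 (M = 3 + 2 = 5)
p(n) = -5 - n (p(n) = -n - 5 = -5 - n)
F(H, D) = -10 - 183*H (F(H, D) = -183*H + (-5 - 1*5) = -183*H + (-5 - 5) = -183*H - 10 = -10 - 183*H)
sqrt(F(-92, 3/(-52) + 39/92) + 42101) = sqrt((-10 - 183*(-92)) + 42101) = sqrt((-10 + 16836) + 42101) = sqrt(16826 + 42101) = sqrt(58927) = 11*sqrt(487)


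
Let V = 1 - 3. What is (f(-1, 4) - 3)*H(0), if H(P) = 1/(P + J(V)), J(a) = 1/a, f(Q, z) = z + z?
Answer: -10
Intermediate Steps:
V = -2
f(Q, z) = 2*z
H(P) = 1/(-½ + P) (H(P) = 1/(P + 1/(-2)) = 1/(P - ½) = 1/(-½ + P))
(f(-1, 4) - 3)*H(0) = (2*4 - 3)*(2/(-1 + 2*0)) = (8 - 3)*(2/(-1 + 0)) = 5*(2/(-1)) = 5*(2*(-1)) = 5*(-2) = -10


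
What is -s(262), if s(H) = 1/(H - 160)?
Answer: -1/102 ≈ -0.0098039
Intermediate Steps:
s(H) = 1/(-160 + H)
-s(262) = -1/(-160 + 262) = -1/102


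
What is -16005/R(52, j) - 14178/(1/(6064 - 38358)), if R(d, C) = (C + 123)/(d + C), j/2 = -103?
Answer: 38000274786/83 ≈ 4.5783e+8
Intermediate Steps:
j = -206 (j = 2*(-103) = -206)
R(d, C) = (123 + C)/(C + d)
-16005/R(52, j) - 14178/(1/(6064 - 38358)) = -16005*(-206 + 52)/(123 - 206) - 14178/(1/(6064 - 38358)) = -16005/(-83/(-154)) - 14178/(1/(-32294)) = -16005/((-1/154*(-83))) - 14178/(-1/32294) = -16005/83/154 - 14178*(-32294) = -16005*154/83 + 457864332 = -2464770/83 + 457864332 = 38000274786/83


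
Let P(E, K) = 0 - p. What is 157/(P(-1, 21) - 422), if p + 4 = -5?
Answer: -157/413 ≈ -0.38015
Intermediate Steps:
p = -9 (p = -4 - 5 = -9)
P(E, K) = 9 (P(E, K) = 0 - 1*(-9) = 0 + 9 = 9)
157/(P(-1, 21) - 422) = 157/(9 - 422) = 157/(-413) = 157*(-1/413) = -157/413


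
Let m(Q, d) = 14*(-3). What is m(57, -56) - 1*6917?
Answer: -6959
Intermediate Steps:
m(Q, d) = -42
m(57, -56) - 1*6917 = -42 - 1*6917 = -42 - 6917 = -6959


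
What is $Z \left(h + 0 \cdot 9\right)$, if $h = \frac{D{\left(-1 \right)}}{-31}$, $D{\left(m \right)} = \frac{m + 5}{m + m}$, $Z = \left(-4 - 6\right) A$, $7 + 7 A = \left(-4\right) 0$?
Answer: $\frac{20}{31} \approx 0.64516$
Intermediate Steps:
$A = -1$ ($A = -1 + \frac{\left(-4\right) 0}{7} = -1 + \frac{1}{7} \cdot 0 = -1 + 0 = -1$)
$Z = 10$ ($Z = \left(-4 - 6\right) \left(-1\right) = \left(-10\right) \left(-1\right) = 10$)
$D{\left(m \right)} = \frac{5 + m}{2 m}$
$h = \frac{2}{31}$ ($h = \frac{\frac{1}{2} \frac{1}{-1} \left(5 - 1\right)}{-31} = \frac{1}{2} \left(-1\right) 4 \left(- \frac{1}{31}\right) = \left(-2\right) \left(- \frac{1}{31}\right) = \frac{2}{31} \approx 0.064516$)
$Z \left(h + 0 \cdot 9\right) = 10 \left(\frac{2}{31} + 0 \cdot 9\right) = 10 \left(\frac{2}{31} + 0\right) = 10 \cdot \frac{2}{31} = \frac{20}{31}$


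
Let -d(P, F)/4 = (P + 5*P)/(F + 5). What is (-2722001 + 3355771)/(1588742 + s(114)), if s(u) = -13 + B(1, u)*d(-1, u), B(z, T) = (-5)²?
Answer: 75418630/189059351 ≈ 0.39892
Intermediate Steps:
d(P, F) = -24*P/(5 + F) (d(P, F) = -4*(P + 5*P)/(F + 5) = -4*6*P/(5 + F) = -24*P/(5 + F))
B(z, T) = 25
s(u) = -13 + 600/(5 + u) (s(u) = -13 + 25*(-24*(-1)/(5 + u)) = -13 + 25*(24/(5 + u)) = -13 + 600/(5 + u))
(-2722001 + 3355771)/(1588742 + s(114)) = (-2722001 + 3355771)/(1588742 + (535 - 13*114)/(5 + 114)) = 633770/(1588742 + (535 - 1482)/119) = 633770/(1588742 + (1/119)*(-947)) = 633770/(1588742 - 947/119) = 633770/(189059351/119) = 633770*(119/189059351) = 75418630/189059351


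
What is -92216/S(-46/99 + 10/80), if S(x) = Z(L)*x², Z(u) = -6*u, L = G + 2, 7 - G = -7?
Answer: 602539344/72361 ≈ 8326.8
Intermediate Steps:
G = 14 (G = 7 - 1*(-7) = 7 + 7 = 14)
L = 16 (L = 14 + 2 = 16)
S(x) = -96*x² (S(x) = (-6*16)*x² = -96*x²)
-92216/S(-46/99 + 10/80) = -92216*(-1/(96*(-46/99 + 10/80)²)) = -92216*(-1/(96*(-46*1/99 + 10*(1/80))²)) = -92216*(-1/(96*(-46/99 + ⅛)²)) = -92216/((-96*(-269/792)²)) = -92216/((-96*72361/627264)) = -92216/(-72361/6534) = -92216*(-6534/72361) = 602539344/72361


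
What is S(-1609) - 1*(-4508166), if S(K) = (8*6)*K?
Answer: 4430934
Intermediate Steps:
S(K) = 48*K
S(-1609) - 1*(-4508166) = 48*(-1609) - 1*(-4508166) = -77232 + 4508166 = 4430934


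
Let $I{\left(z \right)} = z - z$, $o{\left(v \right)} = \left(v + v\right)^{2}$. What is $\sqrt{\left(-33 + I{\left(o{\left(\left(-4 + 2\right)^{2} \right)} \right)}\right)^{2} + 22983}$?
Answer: $2 \sqrt{6018} \approx 155.15$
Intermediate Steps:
$o{\left(v \right)} = 4 v^{2}$ ($o{\left(v \right)} = \left(2 v\right)^{2} = 4 v^{2}$)
$I{\left(z \right)} = 0$
$\sqrt{\left(-33 + I{\left(o{\left(\left(-4 + 2\right)^{2} \right)} \right)}\right)^{2} + 22983} = \sqrt{\left(-33 + 0\right)^{2} + 22983} = \sqrt{\left(-33\right)^{2} + 22983} = \sqrt{1089 + 22983} = \sqrt{24072} = 2 \sqrt{6018}$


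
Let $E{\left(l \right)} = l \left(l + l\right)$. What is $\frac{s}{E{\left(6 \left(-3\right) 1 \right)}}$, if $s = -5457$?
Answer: $- \frac{1819}{216} \approx -8.4213$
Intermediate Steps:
$E{\left(l \right)} = 2 l^{2}$ ($E{\left(l \right)} = l 2 l = 2 l^{2}$)
$\frac{s}{E{\left(6 \left(-3\right) 1 \right)}} = - \frac{5457}{2 \left(6 \left(-3\right) 1\right)^{2}} = - \frac{5457}{2 \left(\left(-18\right) 1\right)^{2}} = - \frac{5457}{2 \left(-18\right)^{2}} = - \frac{5457}{2 \cdot 324} = - \frac{5457}{648} = \left(-5457\right) \frac{1}{648} = - \frac{1819}{216}$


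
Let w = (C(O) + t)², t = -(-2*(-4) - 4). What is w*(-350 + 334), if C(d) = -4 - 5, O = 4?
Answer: -2704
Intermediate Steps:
C(d) = -9
t = -4 (t = -(8 - 4) = -1*4 = -4)
w = 169 (w = (-9 - 4)² = (-13)² = 169)
w*(-350 + 334) = 169*(-350 + 334) = 169*(-16) = -2704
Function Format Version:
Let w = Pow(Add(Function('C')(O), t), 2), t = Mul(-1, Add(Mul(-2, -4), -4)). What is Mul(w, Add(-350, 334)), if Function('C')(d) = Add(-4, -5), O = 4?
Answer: -2704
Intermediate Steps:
Function('C')(d) = -9
t = -4 (t = Mul(-1, Add(8, -4)) = Mul(-1, 4) = -4)
w = 169 (w = Pow(Add(-9, -4), 2) = Pow(-13, 2) = 169)
Mul(w, Add(-350, 334)) = Mul(169, Add(-350, 334)) = Mul(169, -16) = -2704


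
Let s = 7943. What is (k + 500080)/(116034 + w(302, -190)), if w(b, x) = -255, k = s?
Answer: 169341/38593 ≈ 4.3879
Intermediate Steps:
k = 7943
(k + 500080)/(116034 + w(302, -190)) = (7943 + 500080)/(116034 - 255) = 508023/115779 = 508023*(1/115779) = 169341/38593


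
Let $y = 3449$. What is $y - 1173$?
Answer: $2276$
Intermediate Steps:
$y - 1173 = 3449 - 1173 = 2276$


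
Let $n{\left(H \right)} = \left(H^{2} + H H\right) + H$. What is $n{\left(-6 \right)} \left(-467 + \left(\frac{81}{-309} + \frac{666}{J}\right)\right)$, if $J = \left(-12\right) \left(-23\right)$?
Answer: $- \frac{72681015}{2369} \approx -30680.0$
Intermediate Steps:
$J = 276$
$n{\left(H \right)} = H + 2 H^{2}$ ($n{\left(H \right)} = \left(H^{2} + H^{2}\right) + H = 2 H^{2} + H = H + 2 H^{2}$)
$n{\left(-6 \right)} \left(-467 + \left(\frac{81}{-309} + \frac{666}{J}\right)\right) = - 6 \left(1 + 2 \left(-6\right)\right) \left(-467 + \left(\frac{81}{-309} + \frac{666}{276}\right)\right) = - 6 \left(1 - 12\right) \left(-467 + \left(81 \left(- \frac{1}{309}\right) + 666 \cdot \frac{1}{276}\right)\right) = \left(-6\right) \left(-11\right) \left(-467 + \left(- \frac{27}{103} + \frac{111}{46}\right)\right) = 66 \left(-467 + \frac{10191}{4738}\right) = 66 \left(- \frac{2202455}{4738}\right) = - \frac{72681015}{2369}$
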